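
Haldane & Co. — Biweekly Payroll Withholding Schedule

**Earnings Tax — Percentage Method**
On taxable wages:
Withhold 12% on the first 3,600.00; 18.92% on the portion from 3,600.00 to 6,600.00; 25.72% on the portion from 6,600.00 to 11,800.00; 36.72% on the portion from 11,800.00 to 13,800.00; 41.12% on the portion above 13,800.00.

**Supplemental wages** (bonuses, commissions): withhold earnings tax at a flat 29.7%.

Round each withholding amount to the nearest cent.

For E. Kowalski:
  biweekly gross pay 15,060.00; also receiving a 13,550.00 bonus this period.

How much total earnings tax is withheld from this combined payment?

7,613.90

Earnings Tax: taxable = 15,060.00
  3,071.44 + 41.12% × (15,060.00 − 13,800.00) = 3,071.44 + 41.12% × 1,260.00 = 3,589.55
Supplemental (29.7% flat on bonus): 29.7% × 13,550.00 = 4,024.35
Total earnings tax: 3,589.55 + 4,024.35 = 7,613.90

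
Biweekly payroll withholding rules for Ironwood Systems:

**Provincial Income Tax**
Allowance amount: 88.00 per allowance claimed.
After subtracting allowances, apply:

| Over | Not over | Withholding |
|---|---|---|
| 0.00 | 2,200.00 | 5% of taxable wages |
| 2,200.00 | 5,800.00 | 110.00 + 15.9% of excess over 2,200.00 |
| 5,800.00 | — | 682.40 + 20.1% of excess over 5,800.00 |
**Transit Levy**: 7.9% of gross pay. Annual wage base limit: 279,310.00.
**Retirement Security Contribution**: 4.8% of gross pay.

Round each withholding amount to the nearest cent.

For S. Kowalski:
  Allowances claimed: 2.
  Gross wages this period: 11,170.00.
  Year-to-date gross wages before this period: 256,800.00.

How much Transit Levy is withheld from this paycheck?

Transit Levy: 7.9% × 11,170.00 = 882.43

882.43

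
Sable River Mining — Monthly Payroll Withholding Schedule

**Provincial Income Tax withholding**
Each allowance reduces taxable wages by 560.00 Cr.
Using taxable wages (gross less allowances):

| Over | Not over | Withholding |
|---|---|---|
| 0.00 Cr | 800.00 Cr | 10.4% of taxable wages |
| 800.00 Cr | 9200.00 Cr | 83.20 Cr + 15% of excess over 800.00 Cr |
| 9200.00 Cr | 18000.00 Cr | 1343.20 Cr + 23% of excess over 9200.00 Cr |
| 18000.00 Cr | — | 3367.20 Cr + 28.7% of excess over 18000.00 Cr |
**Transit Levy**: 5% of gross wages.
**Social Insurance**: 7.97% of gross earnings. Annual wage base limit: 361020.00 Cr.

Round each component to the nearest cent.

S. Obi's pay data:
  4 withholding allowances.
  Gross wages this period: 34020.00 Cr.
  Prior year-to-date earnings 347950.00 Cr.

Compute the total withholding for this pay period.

Provincial Income Tax: taxable = 34020.00 Cr − 4×560.00 Cr = 31780.00 Cr
  3367.20 Cr + 28.7% × (31780.00 Cr − 18000.00 Cr) = 3367.20 Cr + 28.7% × 13780.00 Cr = 7322.06 Cr
Transit Levy: 5% × 34020.00 Cr = 1701.00 Cr
Social Insurance: cap 361020.00 Cr − YTD 347950.00 Cr = 13070.00 Cr subject; 7.97% × 13070.00 Cr = 1041.68 Cr
Total: 7322.06 Cr + 1701.00 Cr + 1041.68 Cr = 10064.74 Cr

10064.74 Cr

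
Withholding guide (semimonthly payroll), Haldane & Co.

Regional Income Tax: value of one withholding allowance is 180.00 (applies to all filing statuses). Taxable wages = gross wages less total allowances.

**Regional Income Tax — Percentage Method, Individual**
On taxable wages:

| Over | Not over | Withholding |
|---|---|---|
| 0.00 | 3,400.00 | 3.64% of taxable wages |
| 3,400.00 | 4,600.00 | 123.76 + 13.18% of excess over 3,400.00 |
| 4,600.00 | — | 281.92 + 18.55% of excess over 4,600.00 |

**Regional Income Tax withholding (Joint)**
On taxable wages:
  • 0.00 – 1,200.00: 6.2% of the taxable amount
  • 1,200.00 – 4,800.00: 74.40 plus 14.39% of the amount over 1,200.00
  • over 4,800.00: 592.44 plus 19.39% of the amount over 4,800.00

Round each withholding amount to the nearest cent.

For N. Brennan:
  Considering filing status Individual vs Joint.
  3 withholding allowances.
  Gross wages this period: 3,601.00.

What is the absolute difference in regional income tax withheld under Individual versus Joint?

230.78

Regional Income Tax (Individual): taxable = 3,601.00 − 3×180.00 = 3,061.00
  3.64% × 3,061.00 = 111.42
Regional Income Tax (Joint): taxable = 3,601.00 − 3×180.00 = 3,061.00
  74.40 + 14.39% × (3,061.00 − 1,200.00) = 74.40 + 14.39% × 1,861.00 = 342.20
Difference: |111.42 − 342.20| = 230.78 (higher under Joint)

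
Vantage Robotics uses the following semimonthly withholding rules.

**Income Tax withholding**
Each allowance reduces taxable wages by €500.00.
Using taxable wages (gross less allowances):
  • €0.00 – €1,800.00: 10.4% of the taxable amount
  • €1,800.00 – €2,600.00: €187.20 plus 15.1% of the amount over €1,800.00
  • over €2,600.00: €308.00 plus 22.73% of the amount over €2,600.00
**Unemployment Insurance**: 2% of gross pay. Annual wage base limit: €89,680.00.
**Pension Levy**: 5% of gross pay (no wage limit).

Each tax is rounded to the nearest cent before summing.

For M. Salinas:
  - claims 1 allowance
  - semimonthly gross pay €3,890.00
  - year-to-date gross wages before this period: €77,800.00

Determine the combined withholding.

€759.87

Income Tax: taxable = €3,890.00 − 1×€500.00 = €3,390.00
  €308.00 + 22.73% × (€3,390.00 − €2,600.00) = €308.00 + 22.73% × €790.00 = €487.57
Unemployment Insurance: 2% × €3,890.00 = €77.80
Pension Levy: 5% × €3,890.00 = €194.50
Total: €487.57 + €77.80 + €194.50 = €759.87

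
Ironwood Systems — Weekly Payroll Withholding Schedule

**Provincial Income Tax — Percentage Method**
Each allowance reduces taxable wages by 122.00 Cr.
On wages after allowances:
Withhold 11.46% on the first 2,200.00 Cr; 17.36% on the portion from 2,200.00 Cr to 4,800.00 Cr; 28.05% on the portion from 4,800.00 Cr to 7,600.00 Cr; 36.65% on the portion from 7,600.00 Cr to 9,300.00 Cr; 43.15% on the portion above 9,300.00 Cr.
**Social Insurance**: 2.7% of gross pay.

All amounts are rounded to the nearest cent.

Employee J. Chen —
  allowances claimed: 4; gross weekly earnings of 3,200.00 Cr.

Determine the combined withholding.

Provincial Income Tax: taxable = 3,200.00 Cr − 4×122.00 Cr = 2,712.00 Cr
  252.12 Cr + 17.36% × (2,712.00 Cr − 2,200.00 Cr) = 252.12 Cr + 17.36% × 512.00 Cr = 341.00 Cr
Social Insurance: 2.7% × 3,200.00 Cr = 86.40 Cr
Total: 341.00 Cr + 86.40 Cr = 427.40 Cr

427.40 Cr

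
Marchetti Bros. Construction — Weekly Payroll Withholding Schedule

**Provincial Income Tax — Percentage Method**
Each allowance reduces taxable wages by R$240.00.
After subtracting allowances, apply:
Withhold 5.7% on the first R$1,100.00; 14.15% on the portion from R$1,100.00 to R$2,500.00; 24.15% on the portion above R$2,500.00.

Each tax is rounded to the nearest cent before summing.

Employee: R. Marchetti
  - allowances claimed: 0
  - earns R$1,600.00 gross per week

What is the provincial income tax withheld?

Provincial Income Tax: taxable = R$1,600.00
  R$62.70 + 14.15% × (R$1,600.00 − R$1,100.00) = R$62.70 + 14.15% × R$500.00 = R$133.45

R$133.45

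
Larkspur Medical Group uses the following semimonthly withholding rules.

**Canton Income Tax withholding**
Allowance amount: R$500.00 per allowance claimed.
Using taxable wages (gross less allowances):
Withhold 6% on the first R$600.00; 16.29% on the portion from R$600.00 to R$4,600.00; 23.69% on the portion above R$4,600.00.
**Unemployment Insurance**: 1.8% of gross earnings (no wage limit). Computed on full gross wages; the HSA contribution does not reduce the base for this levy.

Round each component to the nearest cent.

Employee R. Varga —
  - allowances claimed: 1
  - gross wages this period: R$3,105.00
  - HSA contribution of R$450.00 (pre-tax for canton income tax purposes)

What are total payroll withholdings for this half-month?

Canton Income Tax: taxable = R$3,105.00 − R$450.00 − 1×R$500.00 = R$2,155.00
  R$36.00 + 16.29% × (R$2,155.00 − R$600.00) = R$36.00 + 16.29% × R$1,555.00 = R$289.31
Unemployment Insurance: 1.8% × R$3,105.00 = R$55.89
Total: R$289.31 + R$55.89 = R$345.20

R$345.20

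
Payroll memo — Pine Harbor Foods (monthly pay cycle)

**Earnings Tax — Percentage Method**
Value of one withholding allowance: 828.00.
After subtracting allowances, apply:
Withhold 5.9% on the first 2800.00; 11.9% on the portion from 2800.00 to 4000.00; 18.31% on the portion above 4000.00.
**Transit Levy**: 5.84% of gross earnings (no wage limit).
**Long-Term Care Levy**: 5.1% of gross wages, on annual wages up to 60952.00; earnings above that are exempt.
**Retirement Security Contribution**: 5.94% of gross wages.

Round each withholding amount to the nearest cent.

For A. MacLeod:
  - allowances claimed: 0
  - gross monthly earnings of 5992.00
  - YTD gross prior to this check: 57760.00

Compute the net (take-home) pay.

4450.62

Earnings Tax: taxable = 5992.00
  308.00 + 18.31% × (5992.00 − 4000.00) = 308.00 + 18.31% × 1992.00 = 672.74
Transit Levy: 5.84% × 5992.00 = 349.93
Long-Term Care Levy: cap 60952.00 − YTD 57760.00 = 3192.00 subject; 5.1% × 3192.00 = 162.79
Retirement Security Contribution: 5.94% × 5992.00 = 355.92
Total withheld: 672.74 + 349.93 + 162.79 + 355.92 = 1541.38
Net pay: 5992.00 − 1541.38 = 4450.62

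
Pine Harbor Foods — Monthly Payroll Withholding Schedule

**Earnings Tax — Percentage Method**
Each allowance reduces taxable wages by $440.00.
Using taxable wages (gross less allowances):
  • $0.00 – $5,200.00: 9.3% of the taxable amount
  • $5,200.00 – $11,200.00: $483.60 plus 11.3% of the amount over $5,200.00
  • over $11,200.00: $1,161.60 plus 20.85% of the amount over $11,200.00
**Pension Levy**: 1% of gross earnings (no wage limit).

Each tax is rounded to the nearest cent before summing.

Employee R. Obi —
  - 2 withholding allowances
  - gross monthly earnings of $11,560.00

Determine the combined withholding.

Earnings Tax: taxable = $11,560.00 − 2×$440.00 = $10,680.00
  $483.60 + 11.3% × ($10,680.00 − $5,200.00) = $483.60 + 11.3% × $5,480.00 = $1,102.84
Pension Levy: 1% × $11,560.00 = $115.60
Total: $1,102.84 + $115.60 = $1,218.44

$1,218.44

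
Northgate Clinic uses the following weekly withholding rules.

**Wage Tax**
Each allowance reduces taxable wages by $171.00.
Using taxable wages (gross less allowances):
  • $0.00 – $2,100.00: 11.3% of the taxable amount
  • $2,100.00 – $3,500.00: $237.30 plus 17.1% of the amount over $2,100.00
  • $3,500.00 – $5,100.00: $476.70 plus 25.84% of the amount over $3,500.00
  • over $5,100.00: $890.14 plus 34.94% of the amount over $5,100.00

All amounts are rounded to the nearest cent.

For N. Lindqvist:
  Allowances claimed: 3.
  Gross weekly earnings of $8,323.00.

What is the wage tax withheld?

$1,837.01

Wage Tax: taxable = $8,323.00 − 3×$171.00 = $7,810.00
  $890.14 + 34.94% × ($7,810.00 − $5,100.00) = $890.14 + 34.94% × $2,710.00 = $1,837.01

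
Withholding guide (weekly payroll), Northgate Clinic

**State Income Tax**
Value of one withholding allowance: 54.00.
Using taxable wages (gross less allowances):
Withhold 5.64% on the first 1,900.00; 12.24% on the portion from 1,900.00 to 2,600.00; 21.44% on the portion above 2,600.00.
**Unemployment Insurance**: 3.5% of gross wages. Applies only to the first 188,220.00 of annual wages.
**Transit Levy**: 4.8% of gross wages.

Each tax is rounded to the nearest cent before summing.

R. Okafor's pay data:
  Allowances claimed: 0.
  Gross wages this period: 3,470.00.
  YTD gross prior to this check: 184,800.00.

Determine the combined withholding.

665.63

State Income Tax: taxable = 3,470.00
  192.84 + 21.44% × (3,470.00 − 2,600.00) = 192.84 + 21.44% × 870.00 = 379.37
Unemployment Insurance: cap 188,220.00 − YTD 184,800.00 = 3,420.00 subject; 3.5% × 3,420.00 = 119.70
Transit Levy: 4.8% × 3,470.00 = 166.56
Total: 379.37 + 119.70 + 166.56 = 665.63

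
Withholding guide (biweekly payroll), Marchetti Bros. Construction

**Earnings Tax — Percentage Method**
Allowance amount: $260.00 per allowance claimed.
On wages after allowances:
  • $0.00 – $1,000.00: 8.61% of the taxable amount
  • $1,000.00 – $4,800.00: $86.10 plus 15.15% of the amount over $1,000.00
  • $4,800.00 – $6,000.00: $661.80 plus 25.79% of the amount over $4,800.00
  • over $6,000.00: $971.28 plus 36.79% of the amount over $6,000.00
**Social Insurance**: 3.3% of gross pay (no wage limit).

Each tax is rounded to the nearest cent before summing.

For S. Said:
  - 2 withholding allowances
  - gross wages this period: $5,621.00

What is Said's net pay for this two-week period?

Earnings Tax: taxable = $5,621.00 − 2×$260.00 = $5,101.00
  $661.80 + 25.79% × ($5,101.00 − $4,800.00) = $661.80 + 25.79% × $301.00 = $739.43
Social Insurance: 3.3% × $5,621.00 = $185.49
Total withheld: $739.43 + $185.49 = $924.92
Net pay: $5,621.00 − $924.92 = $4,696.08

$4,696.08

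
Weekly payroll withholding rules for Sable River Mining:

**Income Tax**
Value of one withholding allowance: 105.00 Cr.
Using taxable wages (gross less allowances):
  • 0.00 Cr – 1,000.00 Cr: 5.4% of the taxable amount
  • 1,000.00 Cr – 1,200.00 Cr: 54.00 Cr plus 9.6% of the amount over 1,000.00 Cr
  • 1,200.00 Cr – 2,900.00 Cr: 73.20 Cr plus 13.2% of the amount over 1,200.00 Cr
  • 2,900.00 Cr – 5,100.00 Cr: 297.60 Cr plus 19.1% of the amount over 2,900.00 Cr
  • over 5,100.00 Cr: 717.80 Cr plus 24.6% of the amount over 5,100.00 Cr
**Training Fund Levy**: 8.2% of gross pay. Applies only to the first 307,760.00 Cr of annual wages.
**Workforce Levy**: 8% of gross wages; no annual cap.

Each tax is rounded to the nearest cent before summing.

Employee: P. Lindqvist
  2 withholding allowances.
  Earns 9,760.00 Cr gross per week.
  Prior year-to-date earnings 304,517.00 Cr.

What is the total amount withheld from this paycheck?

2,859.23 Cr

Income Tax: taxable = 9,760.00 Cr − 2×105.00 Cr = 9,550.00 Cr
  717.80 Cr + 24.6% × (9,550.00 Cr − 5,100.00 Cr) = 717.80 Cr + 24.6% × 4,450.00 Cr = 1,812.50 Cr
Training Fund Levy: cap 307,760.00 Cr − YTD 304,517.00 Cr = 3,243.00 Cr subject; 8.2% × 3,243.00 Cr = 265.93 Cr
Workforce Levy: 8% × 9,760.00 Cr = 780.80 Cr
Total: 1,812.50 Cr + 265.93 Cr + 780.80 Cr = 2,859.23 Cr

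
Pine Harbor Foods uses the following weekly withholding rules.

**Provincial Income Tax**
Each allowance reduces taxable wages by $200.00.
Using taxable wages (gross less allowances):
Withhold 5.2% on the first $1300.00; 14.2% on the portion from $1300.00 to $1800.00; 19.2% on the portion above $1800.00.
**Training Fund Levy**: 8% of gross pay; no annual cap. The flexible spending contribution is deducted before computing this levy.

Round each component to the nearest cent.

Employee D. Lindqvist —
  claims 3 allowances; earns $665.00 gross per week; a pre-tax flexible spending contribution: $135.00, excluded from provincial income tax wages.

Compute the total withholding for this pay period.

Provincial Income Tax: taxable = $665.00 − $135.00 − 3×$200.00 = $-70.00
  Taxable ≤ 0 → $0.00
Training Fund Levy: 8% × $530.00 = $42.40
Total: $0.00 + $42.40 = $42.40

$42.40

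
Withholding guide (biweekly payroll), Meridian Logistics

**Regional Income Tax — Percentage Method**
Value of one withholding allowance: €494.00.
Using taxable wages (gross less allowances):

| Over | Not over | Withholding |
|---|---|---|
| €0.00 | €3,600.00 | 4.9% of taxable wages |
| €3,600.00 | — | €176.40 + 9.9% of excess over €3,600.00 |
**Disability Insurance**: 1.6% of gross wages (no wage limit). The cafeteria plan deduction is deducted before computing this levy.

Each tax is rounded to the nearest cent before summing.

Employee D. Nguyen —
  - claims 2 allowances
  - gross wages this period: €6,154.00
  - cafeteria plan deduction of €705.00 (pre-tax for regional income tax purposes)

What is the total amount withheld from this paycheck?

€348.82

Regional Income Tax: taxable = €6,154.00 − €705.00 − 2×€494.00 = €4,461.00
  €176.40 + 9.9% × (€4,461.00 − €3,600.00) = €176.40 + 9.9% × €861.00 = €261.64
Disability Insurance: 1.6% × €5,449.00 = €87.18
Total: €261.64 + €87.18 = €348.82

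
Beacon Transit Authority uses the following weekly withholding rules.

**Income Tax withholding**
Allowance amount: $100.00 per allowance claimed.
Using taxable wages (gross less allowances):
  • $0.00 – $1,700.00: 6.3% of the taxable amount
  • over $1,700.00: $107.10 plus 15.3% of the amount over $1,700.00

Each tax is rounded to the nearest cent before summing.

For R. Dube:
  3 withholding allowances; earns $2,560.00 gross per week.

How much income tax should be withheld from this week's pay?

Income Tax: taxable = $2,560.00 − 3×$100.00 = $2,260.00
  $107.10 + 15.3% × ($2,260.00 − $1,700.00) = $107.10 + 15.3% × $560.00 = $192.78

$192.78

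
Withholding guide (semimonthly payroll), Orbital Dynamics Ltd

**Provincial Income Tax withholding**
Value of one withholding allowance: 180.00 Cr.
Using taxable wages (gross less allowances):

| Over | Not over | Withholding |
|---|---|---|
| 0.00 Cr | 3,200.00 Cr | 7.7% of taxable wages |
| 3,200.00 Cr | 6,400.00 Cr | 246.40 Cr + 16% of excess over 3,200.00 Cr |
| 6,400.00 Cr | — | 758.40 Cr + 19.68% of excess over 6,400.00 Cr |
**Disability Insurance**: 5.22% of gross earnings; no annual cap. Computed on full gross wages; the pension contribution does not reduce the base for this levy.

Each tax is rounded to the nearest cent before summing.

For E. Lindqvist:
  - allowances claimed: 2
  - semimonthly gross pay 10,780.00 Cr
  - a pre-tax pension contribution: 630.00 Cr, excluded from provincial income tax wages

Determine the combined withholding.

Provincial Income Tax: taxable = 10,780.00 Cr − 630.00 Cr − 2×180.00 Cr = 9,790.00 Cr
  758.40 Cr + 19.68% × (9,790.00 Cr − 6,400.00 Cr) = 758.40 Cr + 19.68% × 3,390.00 Cr = 1,425.55 Cr
Disability Insurance: 5.22% × 10,780.00 Cr = 562.72 Cr
Total: 1,425.55 Cr + 562.72 Cr = 1,988.27 Cr

1,988.27 Cr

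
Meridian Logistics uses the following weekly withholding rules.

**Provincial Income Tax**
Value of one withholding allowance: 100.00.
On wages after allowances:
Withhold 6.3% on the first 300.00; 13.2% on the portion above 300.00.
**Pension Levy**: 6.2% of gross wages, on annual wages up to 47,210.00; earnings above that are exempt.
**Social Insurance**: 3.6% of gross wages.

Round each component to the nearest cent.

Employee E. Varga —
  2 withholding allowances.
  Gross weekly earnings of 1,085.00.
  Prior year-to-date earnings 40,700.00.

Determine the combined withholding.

202.45

Provincial Income Tax: taxable = 1,085.00 − 2×100.00 = 885.00
  18.90 + 13.2% × (885.00 − 300.00) = 18.90 + 13.2% × 585.00 = 96.12
Pension Levy: 6.2% × 1,085.00 = 67.27
Social Insurance: 3.6% × 1,085.00 = 39.06
Total: 96.12 + 67.27 + 39.06 = 202.45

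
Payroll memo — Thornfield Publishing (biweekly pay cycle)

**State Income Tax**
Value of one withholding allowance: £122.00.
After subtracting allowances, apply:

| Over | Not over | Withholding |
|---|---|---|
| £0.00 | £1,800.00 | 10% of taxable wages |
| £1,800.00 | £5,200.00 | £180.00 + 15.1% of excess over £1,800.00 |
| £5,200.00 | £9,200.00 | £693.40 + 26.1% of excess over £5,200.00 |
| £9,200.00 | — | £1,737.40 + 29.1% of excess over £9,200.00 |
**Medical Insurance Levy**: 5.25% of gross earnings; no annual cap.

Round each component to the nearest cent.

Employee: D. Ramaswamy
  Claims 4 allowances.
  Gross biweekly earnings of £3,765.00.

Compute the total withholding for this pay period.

£600.69

State Income Tax: taxable = £3,765.00 − 4×£122.00 = £3,277.00
  £180.00 + 15.1% × (£3,277.00 − £1,800.00) = £180.00 + 15.1% × £1,477.00 = £403.03
Medical Insurance Levy: 5.25% × £3,765.00 = £197.66
Total: £403.03 + £197.66 = £600.69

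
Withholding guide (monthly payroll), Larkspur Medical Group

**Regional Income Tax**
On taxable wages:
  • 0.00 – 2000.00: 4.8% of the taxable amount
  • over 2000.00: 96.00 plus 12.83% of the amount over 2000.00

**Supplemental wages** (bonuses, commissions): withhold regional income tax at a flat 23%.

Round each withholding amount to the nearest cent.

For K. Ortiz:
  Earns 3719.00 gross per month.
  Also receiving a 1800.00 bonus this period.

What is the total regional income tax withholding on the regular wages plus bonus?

730.55

Regional Income Tax: taxable = 3719.00
  96.00 + 12.83% × (3719.00 − 2000.00) = 96.00 + 12.83% × 1719.00 = 316.55
Supplemental (23% flat on bonus): 23% × 1800.00 = 414.00
Total regional income tax: 316.55 + 414.00 = 730.55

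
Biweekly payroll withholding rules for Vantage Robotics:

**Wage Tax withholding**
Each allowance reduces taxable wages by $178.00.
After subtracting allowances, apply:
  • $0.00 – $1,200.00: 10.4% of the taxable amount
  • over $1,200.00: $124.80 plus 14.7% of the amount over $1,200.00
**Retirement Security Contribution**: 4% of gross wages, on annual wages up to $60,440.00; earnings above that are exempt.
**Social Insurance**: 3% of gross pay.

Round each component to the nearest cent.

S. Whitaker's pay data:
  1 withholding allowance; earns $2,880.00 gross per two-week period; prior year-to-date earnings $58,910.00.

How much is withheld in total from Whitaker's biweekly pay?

Wage Tax: taxable = $2,880.00 − 1×$178.00 = $2,702.00
  $124.80 + 14.7% × ($2,702.00 − $1,200.00) = $124.80 + 14.7% × $1,502.00 = $345.59
Retirement Security Contribution: cap $60,440.00 − YTD $58,910.00 = $1,530.00 subject; 4% × $1,530.00 = $61.20
Social Insurance: 3% × $2,880.00 = $86.40
Total: $345.59 + $61.20 + $86.40 = $493.19

$493.19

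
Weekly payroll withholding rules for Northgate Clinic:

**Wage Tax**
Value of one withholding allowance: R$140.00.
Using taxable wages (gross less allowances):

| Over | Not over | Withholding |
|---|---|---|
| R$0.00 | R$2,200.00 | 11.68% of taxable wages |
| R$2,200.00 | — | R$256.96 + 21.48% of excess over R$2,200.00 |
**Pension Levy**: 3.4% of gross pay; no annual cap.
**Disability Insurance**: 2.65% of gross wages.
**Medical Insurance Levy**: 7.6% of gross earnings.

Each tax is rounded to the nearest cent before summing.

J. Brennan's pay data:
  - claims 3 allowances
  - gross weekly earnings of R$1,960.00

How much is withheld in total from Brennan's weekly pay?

R$447.41

Wage Tax: taxable = R$1,960.00 − 3×R$140.00 = R$1,540.00
  11.68% × R$1,540.00 = R$179.87
Pension Levy: 3.4% × R$1,960.00 = R$66.64
Disability Insurance: 2.65% × R$1,960.00 = R$51.94
Medical Insurance Levy: 7.6% × R$1,960.00 = R$148.96
Total: R$179.87 + R$66.64 + R$51.94 + R$148.96 = R$447.41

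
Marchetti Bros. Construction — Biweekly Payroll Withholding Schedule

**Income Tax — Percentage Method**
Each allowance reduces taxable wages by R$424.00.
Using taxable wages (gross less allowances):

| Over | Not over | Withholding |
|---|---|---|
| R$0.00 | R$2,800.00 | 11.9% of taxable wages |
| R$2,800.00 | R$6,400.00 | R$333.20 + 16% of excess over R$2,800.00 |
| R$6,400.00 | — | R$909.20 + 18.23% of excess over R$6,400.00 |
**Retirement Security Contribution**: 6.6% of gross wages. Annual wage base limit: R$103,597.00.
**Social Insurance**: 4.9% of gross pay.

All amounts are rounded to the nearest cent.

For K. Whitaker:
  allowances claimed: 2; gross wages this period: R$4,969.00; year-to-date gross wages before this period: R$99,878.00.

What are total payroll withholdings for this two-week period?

Income Tax: taxable = R$4,969.00 − 2×R$424.00 = R$4,121.00
  R$333.20 + 16% × (R$4,121.00 − R$2,800.00) = R$333.20 + 16% × R$1,321.00 = R$544.56
Retirement Security Contribution: cap R$103,597.00 − YTD R$99,878.00 = R$3,719.00 subject; 6.6% × R$3,719.00 = R$245.45
Social Insurance: 4.9% × R$4,969.00 = R$243.48
Total: R$544.56 + R$245.45 + R$243.48 = R$1,033.49

R$1,033.49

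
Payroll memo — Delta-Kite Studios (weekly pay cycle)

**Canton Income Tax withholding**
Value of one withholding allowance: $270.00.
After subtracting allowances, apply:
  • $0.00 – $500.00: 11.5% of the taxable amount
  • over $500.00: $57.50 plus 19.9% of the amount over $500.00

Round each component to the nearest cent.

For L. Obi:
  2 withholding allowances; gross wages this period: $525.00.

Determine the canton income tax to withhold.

Canton Income Tax: taxable = $525.00 − 2×$270.00 = $-15.00
  Taxable ≤ 0 → $0.00

$0.00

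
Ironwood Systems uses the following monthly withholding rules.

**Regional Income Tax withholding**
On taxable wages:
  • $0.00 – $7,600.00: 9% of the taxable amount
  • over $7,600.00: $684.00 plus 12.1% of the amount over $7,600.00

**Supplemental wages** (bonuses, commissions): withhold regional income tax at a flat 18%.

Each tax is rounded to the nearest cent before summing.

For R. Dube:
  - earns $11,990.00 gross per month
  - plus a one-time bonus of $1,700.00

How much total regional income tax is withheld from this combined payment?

Regional Income Tax: taxable = $11,990.00
  $684.00 + 12.1% × ($11,990.00 − $7,600.00) = $684.00 + 12.1% × $4,390.00 = $1,215.19
Supplemental (18% flat on bonus): 18% × $1,700.00 = $306.00
Total regional income tax: $1,215.19 + $306.00 = $1,521.19

$1,521.19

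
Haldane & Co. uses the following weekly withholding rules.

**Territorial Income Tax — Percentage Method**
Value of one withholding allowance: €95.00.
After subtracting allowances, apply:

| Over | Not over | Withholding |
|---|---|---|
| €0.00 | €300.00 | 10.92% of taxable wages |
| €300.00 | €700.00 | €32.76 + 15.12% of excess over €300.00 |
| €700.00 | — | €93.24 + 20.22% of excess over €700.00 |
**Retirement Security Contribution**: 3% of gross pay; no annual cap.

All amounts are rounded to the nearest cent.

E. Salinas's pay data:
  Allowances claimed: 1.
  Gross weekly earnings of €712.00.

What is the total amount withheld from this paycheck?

Territorial Income Tax: taxable = €712.00 − 1×€95.00 = €617.00
  €32.76 + 15.12% × (€617.00 − €300.00) = €32.76 + 15.12% × €317.00 = €80.69
Retirement Security Contribution: 3% × €712.00 = €21.36
Total: €80.69 + €21.36 = €102.05

€102.05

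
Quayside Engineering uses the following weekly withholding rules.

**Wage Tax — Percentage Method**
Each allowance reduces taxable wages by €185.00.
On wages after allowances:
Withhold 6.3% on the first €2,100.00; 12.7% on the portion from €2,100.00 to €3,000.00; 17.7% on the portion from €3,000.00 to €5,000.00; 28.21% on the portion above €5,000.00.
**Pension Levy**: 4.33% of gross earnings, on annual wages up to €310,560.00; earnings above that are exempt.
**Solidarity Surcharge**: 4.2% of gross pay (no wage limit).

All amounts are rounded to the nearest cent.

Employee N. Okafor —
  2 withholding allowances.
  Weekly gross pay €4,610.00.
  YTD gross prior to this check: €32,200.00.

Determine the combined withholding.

€859.31

Wage Tax: taxable = €4,610.00 − 2×€185.00 = €4,240.00
  €246.60 + 17.7% × (€4,240.00 − €3,000.00) = €246.60 + 17.7% × €1,240.00 = €466.08
Pension Levy: 4.33% × €4,610.00 = €199.61
Solidarity Surcharge: 4.2% × €4,610.00 = €193.62
Total: €466.08 + €199.61 + €193.62 = €859.31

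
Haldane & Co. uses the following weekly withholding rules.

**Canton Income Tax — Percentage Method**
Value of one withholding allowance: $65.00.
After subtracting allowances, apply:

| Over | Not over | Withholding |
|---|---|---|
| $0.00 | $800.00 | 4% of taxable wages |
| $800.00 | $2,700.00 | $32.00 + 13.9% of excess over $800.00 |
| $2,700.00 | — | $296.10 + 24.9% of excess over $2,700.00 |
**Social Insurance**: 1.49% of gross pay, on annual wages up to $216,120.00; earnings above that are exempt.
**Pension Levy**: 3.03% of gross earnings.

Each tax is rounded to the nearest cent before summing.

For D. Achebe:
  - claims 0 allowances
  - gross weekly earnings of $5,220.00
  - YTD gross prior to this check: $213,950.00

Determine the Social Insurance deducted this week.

$32.33

Social Insurance: cap $216,120.00 − YTD $213,950.00 = $2,170.00 subject; 1.49% × $2,170.00 = $32.33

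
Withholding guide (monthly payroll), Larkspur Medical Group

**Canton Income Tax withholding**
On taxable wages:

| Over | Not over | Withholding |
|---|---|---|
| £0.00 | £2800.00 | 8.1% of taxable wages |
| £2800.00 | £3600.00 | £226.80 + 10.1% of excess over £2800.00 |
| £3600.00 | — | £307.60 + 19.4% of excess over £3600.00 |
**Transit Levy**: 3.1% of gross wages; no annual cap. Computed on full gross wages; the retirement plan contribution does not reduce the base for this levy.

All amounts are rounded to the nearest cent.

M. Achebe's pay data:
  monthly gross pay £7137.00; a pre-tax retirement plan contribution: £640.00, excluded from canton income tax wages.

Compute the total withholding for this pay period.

Canton Income Tax: taxable = £7137.00 − £640.00 = £6497.00
  £307.60 + 19.4% × (£6497.00 − £3600.00) = £307.60 + 19.4% × £2897.00 = £869.62
Transit Levy: 3.1% × £7137.00 = £221.25
Total: £869.62 + £221.25 = £1090.87

£1090.87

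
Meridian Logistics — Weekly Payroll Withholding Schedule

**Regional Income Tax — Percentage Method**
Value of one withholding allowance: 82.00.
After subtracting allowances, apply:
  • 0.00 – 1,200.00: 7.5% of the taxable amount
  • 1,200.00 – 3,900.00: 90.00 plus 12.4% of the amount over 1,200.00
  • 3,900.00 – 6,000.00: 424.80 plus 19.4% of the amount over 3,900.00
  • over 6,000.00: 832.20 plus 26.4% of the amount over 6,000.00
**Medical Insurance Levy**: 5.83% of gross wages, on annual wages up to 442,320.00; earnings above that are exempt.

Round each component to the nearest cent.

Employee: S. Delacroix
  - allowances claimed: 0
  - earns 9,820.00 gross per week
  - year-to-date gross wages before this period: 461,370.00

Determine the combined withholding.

1,840.68

Regional Income Tax: taxable = 9,820.00
  832.20 + 26.4% × (9,820.00 − 6,000.00) = 832.20 + 26.4% × 3,820.00 = 1,840.68
Medical Insurance Levy: YTD 461,370.00 ≥ cap 442,320.00 → 0.00
Total: 1,840.68 + 0.00 = 1,840.68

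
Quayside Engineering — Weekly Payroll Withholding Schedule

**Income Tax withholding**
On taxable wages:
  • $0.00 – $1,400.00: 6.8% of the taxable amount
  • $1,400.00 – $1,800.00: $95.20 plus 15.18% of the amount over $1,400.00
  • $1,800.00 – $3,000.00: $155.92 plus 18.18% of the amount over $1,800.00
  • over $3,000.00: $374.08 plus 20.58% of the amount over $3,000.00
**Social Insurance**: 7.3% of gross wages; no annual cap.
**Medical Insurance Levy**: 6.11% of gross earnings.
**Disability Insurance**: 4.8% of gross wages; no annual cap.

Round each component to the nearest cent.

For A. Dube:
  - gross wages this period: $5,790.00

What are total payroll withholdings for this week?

$2,002.62

Income Tax: taxable = $5,790.00
  $374.08 + 20.58% × ($5,790.00 − $3,000.00) = $374.08 + 20.58% × $2,790.00 = $948.26
Social Insurance: 7.3% × $5,790.00 = $422.67
Medical Insurance Levy: 6.11% × $5,790.00 = $353.77
Disability Insurance: 4.8% × $5,790.00 = $277.92
Total: $948.26 + $422.67 + $353.77 + $277.92 = $2,002.62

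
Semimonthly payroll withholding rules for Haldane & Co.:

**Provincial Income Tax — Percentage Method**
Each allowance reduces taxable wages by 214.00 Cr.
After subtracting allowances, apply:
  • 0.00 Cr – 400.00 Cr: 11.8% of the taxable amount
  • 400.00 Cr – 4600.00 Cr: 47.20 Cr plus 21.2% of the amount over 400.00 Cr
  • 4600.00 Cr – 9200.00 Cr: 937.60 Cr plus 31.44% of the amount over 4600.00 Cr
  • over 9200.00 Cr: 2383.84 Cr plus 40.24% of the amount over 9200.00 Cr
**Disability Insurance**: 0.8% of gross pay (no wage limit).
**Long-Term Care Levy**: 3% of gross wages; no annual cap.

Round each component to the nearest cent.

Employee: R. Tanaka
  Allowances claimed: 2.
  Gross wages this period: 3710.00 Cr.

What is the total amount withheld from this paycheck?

Provincial Income Tax: taxable = 3710.00 Cr − 2×214.00 Cr = 3282.00 Cr
  47.20 Cr + 21.2% × (3282.00 Cr − 400.00 Cr) = 47.20 Cr + 21.2% × 2882.00 Cr = 658.18 Cr
Disability Insurance: 0.8% × 3710.00 Cr = 29.68 Cr
Long-Term Care Levy: 3% × 3710.00 Cr = 111.30 Cr
Total: 658.18 Cr + 29.68 Cr + 111.30 Cr = 799.16 Cr

799.16 Cr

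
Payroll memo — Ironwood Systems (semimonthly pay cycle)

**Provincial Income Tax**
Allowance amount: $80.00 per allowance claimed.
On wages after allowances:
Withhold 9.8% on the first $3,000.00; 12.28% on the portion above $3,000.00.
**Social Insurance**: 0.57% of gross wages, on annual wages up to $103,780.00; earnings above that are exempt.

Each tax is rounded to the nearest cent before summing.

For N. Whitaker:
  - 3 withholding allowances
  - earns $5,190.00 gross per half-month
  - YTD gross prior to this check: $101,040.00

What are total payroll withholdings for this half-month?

$549.08

Provincial Income Tax: taxable = $5,190.00 − 3×$80.00 = $4,950.00
  $294.00 + 12.28% × ($4,950.00 − $3,000.00) = $294.00 + 12.28% × $1,950.00 = $533.46
Social Insurance: cap $103,780.00 − YTD $101,040.00 = $2,740.00 subject; 0.57% × $2,740.00 = $15.62
Total: $533.46 + $15.62 = $549.08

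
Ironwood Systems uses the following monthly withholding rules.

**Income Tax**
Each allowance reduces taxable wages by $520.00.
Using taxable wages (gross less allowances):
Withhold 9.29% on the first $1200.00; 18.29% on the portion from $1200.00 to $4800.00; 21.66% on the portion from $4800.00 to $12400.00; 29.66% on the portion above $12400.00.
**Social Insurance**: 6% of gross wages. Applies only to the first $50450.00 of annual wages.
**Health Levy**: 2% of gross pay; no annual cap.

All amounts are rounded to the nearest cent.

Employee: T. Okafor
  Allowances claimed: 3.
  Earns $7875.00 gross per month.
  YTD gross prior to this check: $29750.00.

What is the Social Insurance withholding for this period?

$472.50

Social Insurance: 6% × $7875.00 = $472.50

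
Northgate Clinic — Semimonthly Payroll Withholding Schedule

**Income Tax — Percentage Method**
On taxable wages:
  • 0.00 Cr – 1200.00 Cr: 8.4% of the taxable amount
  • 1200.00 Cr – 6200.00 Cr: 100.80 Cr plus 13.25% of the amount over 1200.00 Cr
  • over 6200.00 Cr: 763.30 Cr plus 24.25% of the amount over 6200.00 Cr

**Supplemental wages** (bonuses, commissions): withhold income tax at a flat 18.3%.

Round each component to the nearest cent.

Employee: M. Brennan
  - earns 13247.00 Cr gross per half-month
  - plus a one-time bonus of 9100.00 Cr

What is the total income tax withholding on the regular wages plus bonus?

4137.50 Cr

Income Tax: taxable = 13247.00 Cr
  763.30 Cr + 24.25% × (13247.00 Cr − 6200.00 Cr) = 763.30 Cr + 24.25% × 7047.00 Cr = 2472.20 Cr
Supplemental (18.3% flat on bonus): 18.3% × 9100.00 Cr = 1665.30 Cr
Total income tax: 2472.20 Cr + 1665.30 Cr = 4137.50 Cr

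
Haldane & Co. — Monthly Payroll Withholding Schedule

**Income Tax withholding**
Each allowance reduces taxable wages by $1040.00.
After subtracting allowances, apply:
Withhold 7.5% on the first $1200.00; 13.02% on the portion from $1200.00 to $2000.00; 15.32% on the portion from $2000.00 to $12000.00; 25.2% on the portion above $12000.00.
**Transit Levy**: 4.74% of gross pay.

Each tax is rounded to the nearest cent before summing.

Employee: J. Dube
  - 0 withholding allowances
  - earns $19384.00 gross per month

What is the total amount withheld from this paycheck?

$4505.73

Income Tax: taxable = $19384.00
  $1726.16 + 25.2% × ($19384.00 − $12000.00) = $1726.16 + 25.2% × $7384.00 = $3586.93
Transit Levy: 4.74% × $19384.00 = $918.80
Total: $3586.93 + $918.80 = $4505.73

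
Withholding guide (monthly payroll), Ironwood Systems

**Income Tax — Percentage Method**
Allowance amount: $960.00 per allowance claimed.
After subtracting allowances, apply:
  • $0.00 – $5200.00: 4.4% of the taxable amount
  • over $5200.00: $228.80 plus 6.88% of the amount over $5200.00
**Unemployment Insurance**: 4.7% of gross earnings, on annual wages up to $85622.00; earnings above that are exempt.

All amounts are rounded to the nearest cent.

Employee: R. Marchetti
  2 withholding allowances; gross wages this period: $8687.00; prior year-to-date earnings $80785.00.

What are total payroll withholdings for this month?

$563.95

Income Tax: taxable = $8687.00 − 2×$960.00 = $6767.00
  $228.80 + 6.88% × ($6767.00 − $5200.00) = $228.80 + 6.88% × $1567.00 = $336.61
Unemployment Insurance: cap $85622.00 − YTD $80785.00 = $4837.00 subject; 4.7% × $4837.00 = $227.34
Total: $336.61 + $227.34 = $563.95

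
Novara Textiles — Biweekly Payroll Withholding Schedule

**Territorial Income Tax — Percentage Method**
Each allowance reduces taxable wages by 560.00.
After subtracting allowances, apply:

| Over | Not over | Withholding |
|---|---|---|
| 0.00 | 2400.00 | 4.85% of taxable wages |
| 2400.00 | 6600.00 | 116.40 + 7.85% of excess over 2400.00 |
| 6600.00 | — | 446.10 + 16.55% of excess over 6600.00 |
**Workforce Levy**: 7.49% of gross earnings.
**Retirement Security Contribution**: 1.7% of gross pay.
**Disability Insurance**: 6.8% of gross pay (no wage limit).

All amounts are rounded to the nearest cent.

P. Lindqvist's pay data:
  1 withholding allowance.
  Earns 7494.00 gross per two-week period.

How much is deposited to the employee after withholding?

5794.33

Territorial Income Tax: taxable = 7494.00 − 1×560.00 = 6934.00
  446.10 + 16.55% × (6934.00 − 6600.00) = 446.10 + 16.55% × 334.00 = 501.38
Workforce Levy: 7.49% × 7494.00 = 561.30
Retirement Security Contribution: 1.7% × 7494.00 = 127.40
Disability Insurance: 6.8% × 7494.00 = 509.59
Total withheld: 501.38 + 561.30 + 127.40 + 509.59 = 1699.67
Net pay: 7494.00 − 1699.67 = 5794.33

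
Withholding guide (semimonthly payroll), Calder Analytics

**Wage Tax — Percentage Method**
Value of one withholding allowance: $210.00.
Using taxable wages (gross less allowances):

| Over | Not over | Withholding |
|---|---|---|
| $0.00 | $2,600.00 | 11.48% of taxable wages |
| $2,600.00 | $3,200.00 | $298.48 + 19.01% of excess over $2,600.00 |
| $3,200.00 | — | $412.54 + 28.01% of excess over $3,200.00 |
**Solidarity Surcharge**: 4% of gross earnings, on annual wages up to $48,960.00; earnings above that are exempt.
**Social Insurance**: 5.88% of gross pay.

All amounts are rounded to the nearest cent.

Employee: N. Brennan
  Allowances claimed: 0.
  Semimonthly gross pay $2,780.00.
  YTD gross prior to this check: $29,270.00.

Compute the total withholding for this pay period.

Wage Tax: taxable = $2,780.00
  $298.48 + 19.01% × ($2,780.00 − $2,600.00) = $298.48 + 19.01% × $180.00 = $332.70
Solidarity Surcharge: 4% × $2,780.00 = $111.20
Social Insurance: 5.88% × $2,780.00 = $163.46
Total: $332.70 + $111.20 + $163.46 = $607.36

$607.36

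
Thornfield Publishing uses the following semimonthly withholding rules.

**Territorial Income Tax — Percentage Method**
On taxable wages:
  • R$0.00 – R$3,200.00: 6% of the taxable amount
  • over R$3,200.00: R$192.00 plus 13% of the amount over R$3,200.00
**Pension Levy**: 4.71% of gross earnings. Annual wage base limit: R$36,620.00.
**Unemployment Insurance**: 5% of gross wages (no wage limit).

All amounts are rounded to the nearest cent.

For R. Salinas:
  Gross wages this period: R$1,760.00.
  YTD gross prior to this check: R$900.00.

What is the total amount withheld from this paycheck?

R$276.50

Territorial Income Tax: taxable = R$1,760.00
  6% × R$1,760.00 = R$105.60
Pension Levy: 4.71% × R$1,760.00 = R$82.90
Unemployment Insurance: 5% × R$1,760.00 = R$88.00
Total: R$105.60 + R$82.90 + R$88.00 = R$276.50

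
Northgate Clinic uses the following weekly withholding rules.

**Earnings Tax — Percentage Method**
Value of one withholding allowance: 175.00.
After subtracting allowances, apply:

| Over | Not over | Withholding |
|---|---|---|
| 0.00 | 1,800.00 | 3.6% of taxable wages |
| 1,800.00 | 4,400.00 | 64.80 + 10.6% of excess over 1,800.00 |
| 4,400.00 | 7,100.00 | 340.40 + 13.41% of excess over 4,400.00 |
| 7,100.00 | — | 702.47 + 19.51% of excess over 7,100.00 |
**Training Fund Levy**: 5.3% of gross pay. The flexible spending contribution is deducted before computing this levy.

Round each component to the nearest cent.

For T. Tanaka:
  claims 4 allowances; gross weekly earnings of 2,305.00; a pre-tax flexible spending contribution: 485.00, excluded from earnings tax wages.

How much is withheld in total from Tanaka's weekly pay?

Earnings Tax: taxable = 2,305.00 − 485.00 − 4×175.00 = 1,120.00
  3.6% × 1,120.00 = 40.32
Training Fund Levy: 5.3% × 1,820.00 = 96.46
Total: 40.32 + 96.46 = 136.78

136.78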